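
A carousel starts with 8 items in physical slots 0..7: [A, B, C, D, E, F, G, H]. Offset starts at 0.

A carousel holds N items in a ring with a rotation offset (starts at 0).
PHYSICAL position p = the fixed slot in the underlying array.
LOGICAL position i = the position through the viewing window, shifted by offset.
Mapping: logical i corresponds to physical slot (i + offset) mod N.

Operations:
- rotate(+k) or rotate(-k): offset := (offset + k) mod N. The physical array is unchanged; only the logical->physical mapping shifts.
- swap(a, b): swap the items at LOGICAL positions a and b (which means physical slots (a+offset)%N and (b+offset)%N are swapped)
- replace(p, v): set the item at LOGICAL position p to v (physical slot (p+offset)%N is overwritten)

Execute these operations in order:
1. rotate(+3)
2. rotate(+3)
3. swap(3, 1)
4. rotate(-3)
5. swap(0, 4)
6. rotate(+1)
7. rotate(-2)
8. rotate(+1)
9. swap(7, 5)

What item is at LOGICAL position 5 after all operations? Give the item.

Answer: C

Derivation:
After op 1 (rotate(+3)): offset=3, physical=[A,B,C,D,E,F,G,H], logical=[D,E,F,G,H,A,B,C]
After op 2 (rotate(+3)): offset=6, physical=[A,B,C,D,E,F,G,H], logical=[G,H,A,B,C,D,E,F]
After op 3 (swap(3, 1)): offset=6, physical=[A,H,C,D,E,F,G,B], logical=[G,B,A,H,C,D,E,F]
After op 4 (rotate(-3)): offset=3, physical=[A,H,C,D,E,F,G,B], logical=[D,E,F,G,B,A,H,C]
After op 5 (swap(0, 4)): offset=3, physical=[A,H,C,B,E,F,G,D], logical=[B,E,F,G,D,A,H,C]
After op 6 (rotate(+1)): offset=4, physical=[A,H,C,B,E,F,G,D], logical=[E,F,G,D,A,H,C,B]
After op 7 (rotate(-2)): offset=2, physical=[A,H,C,B,E,F,G,D], logical=[C,B,E,F,G,D,A,H]
After op 8 (rotate(+1)): offset=3, physical=[A,H,C,B,E,F,G,D], logical=[B,E,F,G,D,A,H,C]
After op 9 (swap(7, 5)): offset=3, physical=[C,H,A,B,E,F,G,D], logical=[B,E,F,G,D,C,H,A]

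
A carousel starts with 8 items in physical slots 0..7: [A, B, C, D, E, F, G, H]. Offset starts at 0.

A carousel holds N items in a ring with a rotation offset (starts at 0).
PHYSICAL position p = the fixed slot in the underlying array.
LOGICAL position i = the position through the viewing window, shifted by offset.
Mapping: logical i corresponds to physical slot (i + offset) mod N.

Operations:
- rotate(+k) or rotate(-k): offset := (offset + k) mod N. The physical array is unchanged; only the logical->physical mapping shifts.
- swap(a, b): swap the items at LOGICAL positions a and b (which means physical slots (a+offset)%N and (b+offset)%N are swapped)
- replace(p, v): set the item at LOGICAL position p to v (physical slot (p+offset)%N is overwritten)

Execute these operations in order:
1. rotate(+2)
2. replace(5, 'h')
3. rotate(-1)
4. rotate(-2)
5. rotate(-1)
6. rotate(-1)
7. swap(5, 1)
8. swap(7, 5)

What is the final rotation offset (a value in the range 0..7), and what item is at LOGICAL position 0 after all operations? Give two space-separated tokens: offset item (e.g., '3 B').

Answer: 5 F

Derivation:
After op 1 (rotate(+2)): offset=2, physical=[A,B,C,D,E,F,G,H], logical=[C,D,E,F,G,H,A,B]
After op 2 (replace(5, 'h')): offset=2, physical=[A,B,C,D,E,F,G,h], logical=[C,D,E,F,G,h,A,B]
After op 3 (rotate(-1)): offset=1, physical=[A,B,C,D,E,F,G,h], logical=[B,C,D,E,F,G,h,A]
After op 4 (rotate(-2)): offset=7, physical=[A,B,C,D,E,F,G,h], logical=[h,A,B,C,D,E,F,G]
After op 5 (rotate(-1)): offset=6, physical=[A,B,C,D,E,F,G,h], logical=[G,h,A,B,C,D,E,F]
After op 6 (rotate(-1)): offset=5, physical=[A,B,C,D,E,F,G,h], logical=[F,G,h,A,B,C,D,E]
After op 7 (swap(5, 1)): offset=5, physical=[A,B,G,D,E,F,C,h], logical=[F,C,h,A,B,G,D,E]
After op 8 (swap(7, 5)): offset=5, physical=[A,B,E,D,G,F,C,h], logical=[F,C,h,A,B,E,D,G]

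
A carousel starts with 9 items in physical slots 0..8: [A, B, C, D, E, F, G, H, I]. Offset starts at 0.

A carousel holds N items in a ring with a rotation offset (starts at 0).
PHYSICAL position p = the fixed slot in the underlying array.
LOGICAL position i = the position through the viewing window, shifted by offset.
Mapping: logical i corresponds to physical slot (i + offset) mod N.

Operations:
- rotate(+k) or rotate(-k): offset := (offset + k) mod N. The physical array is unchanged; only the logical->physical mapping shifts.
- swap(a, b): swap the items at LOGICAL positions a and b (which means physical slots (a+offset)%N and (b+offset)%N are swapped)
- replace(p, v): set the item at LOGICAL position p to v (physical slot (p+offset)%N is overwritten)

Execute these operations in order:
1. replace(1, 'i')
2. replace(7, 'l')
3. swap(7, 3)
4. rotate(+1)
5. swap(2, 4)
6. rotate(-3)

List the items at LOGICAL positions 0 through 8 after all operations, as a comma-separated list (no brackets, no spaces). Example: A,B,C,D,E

Answer: D,I,A,i,C,F,E,l,G

Derivation:
After op 1 (replace(1, 'i')): offset=0, physical=[A,i,C,D,E,F,G,H,I], logical=[A,i,C,D,E,F,G,H,I]
After op 2 (replace(7, 'l')): offset=0, physical=[A,i,C,D,E,F,G,l,I], logical=[A,i,C,D,E,F,G,l,I]
After op 3 (swap(7, 3)): offset=0, physical=[A,i,C,l,E,F,G,D,I], logical=[A,i,C,l,E,F,G,D,I]
After op 4 (rotate(+1)): offset=1, physical=[A,i,C,l,E,F,G,D,I], logical=[i,C,l,E,F,G,D,I,A]
After op 5 (swap(2, 4)): offset=1, physical=[A,i,C,F,E,l,G,D,I], logical=[i,C,F,E,l,G,D,I,A]
After op 6 (rotate(-3)): offset=7, physical=[A,i,C,F,E,l,G,D,I], logical=[D,I,A,i,C,F,E,l,G]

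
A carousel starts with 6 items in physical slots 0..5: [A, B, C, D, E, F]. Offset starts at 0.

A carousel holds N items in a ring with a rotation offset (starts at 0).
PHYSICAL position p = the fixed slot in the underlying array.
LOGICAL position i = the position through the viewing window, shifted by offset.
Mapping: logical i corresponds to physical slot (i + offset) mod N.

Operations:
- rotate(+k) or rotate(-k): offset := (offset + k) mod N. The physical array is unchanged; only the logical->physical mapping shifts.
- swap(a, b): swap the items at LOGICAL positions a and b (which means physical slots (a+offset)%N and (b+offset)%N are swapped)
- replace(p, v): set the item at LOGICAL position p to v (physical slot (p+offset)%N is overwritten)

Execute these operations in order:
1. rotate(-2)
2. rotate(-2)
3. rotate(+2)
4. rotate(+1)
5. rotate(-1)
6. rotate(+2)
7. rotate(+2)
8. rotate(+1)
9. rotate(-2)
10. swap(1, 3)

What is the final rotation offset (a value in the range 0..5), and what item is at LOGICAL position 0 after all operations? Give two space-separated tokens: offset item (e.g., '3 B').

Answer: 1 B

Derivation:
After op 1 (rotate(-2)): offset=4, physical=[A,B,C,D,E,F], logical=[E,F,A,B,C,D]
After op 2 (rotate(-2)): offset=2, physical=[A,B,C,D,E,F], logical=[C,D,E,F,A,B]
After op 3 (rotate(+2)): offset=4, physical=[A,B,C,D,E,F], logical=[E,F,A,B,C,D]
After op 4 (rotate(+1)): offset=5, physical=[A,B,C,D,E,F], logical=[F,A,B,C,D,E]
After op 5 (rotate(-1)): offset=4, physical=[A,B,C,D,E,F], logical=[E,F,A,B,C,D]
After op 6 (rotate(+2)): offset=0, physical=[A,B,C,D,E,F], logical=[A,B,C,D,E,F]
After op 7 (rotate(+2)): offset=2, physical=[A,B,C,D,E,F], logical=[C,D,E,F,A,B]
After op 8 (rotate(+1)): offset=3, physical=[A,B,C,D,E,F], logical=[D,E,F,A,B,C]
After op 9 (rotate(-2)): offset=1, physical=[A,B,C,D,E,F], logical=[B,C,D,E,F,A]
After op 10 (swap(1, 3)): offset=1, physical=[A,B,E,D,C,F], logical=[B,E,D,C,F,A]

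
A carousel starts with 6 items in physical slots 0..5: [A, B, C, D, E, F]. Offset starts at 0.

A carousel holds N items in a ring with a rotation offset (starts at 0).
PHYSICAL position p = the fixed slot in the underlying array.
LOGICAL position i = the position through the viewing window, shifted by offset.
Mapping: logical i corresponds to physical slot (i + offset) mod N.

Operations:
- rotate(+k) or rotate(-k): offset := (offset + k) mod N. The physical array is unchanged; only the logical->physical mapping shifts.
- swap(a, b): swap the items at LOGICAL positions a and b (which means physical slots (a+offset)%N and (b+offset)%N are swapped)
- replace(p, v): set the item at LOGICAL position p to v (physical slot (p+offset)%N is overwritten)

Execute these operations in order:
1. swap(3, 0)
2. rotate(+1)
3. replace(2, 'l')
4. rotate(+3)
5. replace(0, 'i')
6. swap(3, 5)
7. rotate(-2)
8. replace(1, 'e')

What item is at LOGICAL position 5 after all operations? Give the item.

After op 1 (swap(3, 0)): offset=0, physical=[D,B,C,A,E,F], logical=[D,B,C,A,E,F]
After op 2 (rotate(+1)): offset=1, physical=[D,B,C,A,E,F], logical=[B,C,A,E,F,D]
After op 3 (replace(2, 'l')): offset=1, physical=[D,B,C,l,E,F], logical=[B,C,l,E,F,D]
After op 4 (rotate(+3)): offset=4, physical=[D,B,C,l,E,F], logical=[E,F,D,B,C,l]
After op 5 (replace(0, 'i')): offset=4, physical=[D,B,C,l,i,F], logical=[i,F,D,B,C,l]
After op 6 (swap(3, 5)): offset=4, physical=[D,l,C,B,i,F], logical=[i,F,D,l,C,B]
After op 7 (rotate(-2)): offset=2, physical=[D,l,C,B,i,F], logical=[C,B,i,F,D,l]
After op 8 (replace(1, 'e')): offset=2, physical=[D,l,C,e,i,F], logical=[C,e,i,F,D,l]

Answer: l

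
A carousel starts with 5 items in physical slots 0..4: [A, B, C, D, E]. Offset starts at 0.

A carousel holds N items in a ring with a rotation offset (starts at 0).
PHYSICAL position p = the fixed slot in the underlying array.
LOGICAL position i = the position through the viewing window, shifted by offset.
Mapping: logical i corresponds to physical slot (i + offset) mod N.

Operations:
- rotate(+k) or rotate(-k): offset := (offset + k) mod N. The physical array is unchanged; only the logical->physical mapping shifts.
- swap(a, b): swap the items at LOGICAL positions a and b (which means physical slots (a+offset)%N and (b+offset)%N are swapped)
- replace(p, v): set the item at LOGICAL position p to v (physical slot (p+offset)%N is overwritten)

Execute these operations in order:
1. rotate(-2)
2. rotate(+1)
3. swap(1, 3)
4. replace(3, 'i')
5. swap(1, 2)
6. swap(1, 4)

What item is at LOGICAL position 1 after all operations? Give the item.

Answer: D

Derivation:
After op 1 (rotate(-2)): offset=3, physical=[A,B,C,D,E], logical=[D,E,A,B,C]
After op 2 (rotate(+1)): offset=4, physical=[A,B,C,D,E], logical=[E,A,B,C,D]
After op 3 (swap(1, 3)): offset=4, physical=[C,B,A,D,E], logical=[E,C,B,A,D]
After op 4 (replace(3, 'i')): offset=4, physical=[C,B,i,D,E], logical=[E,C,B,i,D]
After op 5 (swap(1, 2)): offset=4, physical=[B,C,i,D,E], logical=[E,B,C,i,D]
After op 6 (swap(1, 4)): offset=4, physical=[D,C,i,B,E], logical=[E,D,C,i,B]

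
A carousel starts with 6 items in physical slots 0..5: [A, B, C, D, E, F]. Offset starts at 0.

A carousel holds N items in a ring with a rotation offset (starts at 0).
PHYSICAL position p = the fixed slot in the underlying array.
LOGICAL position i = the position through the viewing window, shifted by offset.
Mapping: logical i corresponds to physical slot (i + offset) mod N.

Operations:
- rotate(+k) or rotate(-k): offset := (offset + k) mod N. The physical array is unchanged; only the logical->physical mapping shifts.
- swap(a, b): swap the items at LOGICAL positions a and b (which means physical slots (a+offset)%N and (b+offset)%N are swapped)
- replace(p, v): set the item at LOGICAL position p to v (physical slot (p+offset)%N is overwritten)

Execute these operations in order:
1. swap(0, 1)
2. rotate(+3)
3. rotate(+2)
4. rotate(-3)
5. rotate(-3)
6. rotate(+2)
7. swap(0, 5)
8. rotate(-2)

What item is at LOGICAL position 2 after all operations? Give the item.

After op 1 (swap(0, 1)): offset=0, physical=[B,A,C,D,E,F], logical=[B,A,C,D,E,F]
After op 2 (rotate(+3)): offset=3, physical=[B,A,C,D,E,F], logical=[D,E,F,B,A,C]
After op 3 (rotate(+2)): offset=5, physical=[B,A,C,D,E,F], logical=[F,B,A,C,D,E]
After op 4 (rotate(-3)): offset=2, physical=[B,A,C,D,E,F], logical=[C,D,E,F,B,A]
After op 5 (rotate(-3)): offset=5, physical=[B,A,C,D,E,F], logical=[F,B,A,C,D,E]
After op 6 (rotate(+2)): offset=1, physical=[B,A,C,D,E,F], logical=[A,C,D,E,F,B]
After op 7 (swap(0, 5)): offset=1, physical=[A,B,C,D,E,F], logical=[B,C,D,E,F,A]
After op 8 (rotate(-2)): offset=5, physical=[A,B,C,D,E,F], logical=[F,A,B,C,D,E]

Answer: B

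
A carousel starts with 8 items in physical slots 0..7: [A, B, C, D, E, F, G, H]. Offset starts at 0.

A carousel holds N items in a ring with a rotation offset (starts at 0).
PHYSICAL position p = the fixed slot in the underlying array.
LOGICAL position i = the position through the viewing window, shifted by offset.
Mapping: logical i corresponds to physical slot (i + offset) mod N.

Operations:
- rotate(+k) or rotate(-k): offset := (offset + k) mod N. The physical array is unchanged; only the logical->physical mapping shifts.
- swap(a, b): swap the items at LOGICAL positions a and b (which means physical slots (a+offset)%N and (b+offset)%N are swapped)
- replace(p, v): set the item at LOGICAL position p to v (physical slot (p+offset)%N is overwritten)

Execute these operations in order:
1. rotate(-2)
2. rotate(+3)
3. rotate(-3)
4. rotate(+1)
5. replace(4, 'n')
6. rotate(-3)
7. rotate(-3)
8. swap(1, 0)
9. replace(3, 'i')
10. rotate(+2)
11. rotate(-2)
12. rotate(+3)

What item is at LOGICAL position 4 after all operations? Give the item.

Answer: A

Derivation:
After op 1 (rotate(-2)): offset=6, physical=[A,B,C,D,E,F,G,H], logical=[G,H,A,B,C,D,E,F]
After op 2 (rotate(+3)): offset=1, physical=[A,B,C,D,E,F,G,H], logical=[B,C,D,E,F,G,H,A]
After op 3 (rotate(-3)): offset=6, physical=[A,B,C,D,E,F,G,H], logical=[G,H,A,B,C,D,E,F]
After op 4 (rotate(+1)): offset=7, physical=[A,B,C,D,E,F,G,H], logical=[H,A,B,C,D,E,F,G]
After op 5 (replace(4, 'n')): offset=7, physical=[A,B,C,n,E,F,G,H], logical=[H,A,B,C,n,E,F,G]
After op 6 (rotate(-3)): offset=4, physical=[A,B,C,n,E,F,G,H], logical=[E,F,G,H,A,B,C,n]
After op 7 (rotate(-3)): offset=1, physical=[A,B,C,n,E,F,G,H], logical=[B,C,n,E,F,G,H,A]
After op 8 (swap(1, 0)): offset=1, physical=[A,C,B,n,E,F,G,H], logical=[C,B,n,E,F,G,H,A]
After op 9 (replace(3, 'i')): offset=1, physical=[A,C,B,n,i,F,G,H], logical=[C,B,n,i,F,G,H,A]
After op 10 (rotate(+2)): offset=3, physical=[A,C,B,n,i,F,G,H], logical=[n,i,F,G,H,A,C,B]
After op 11 (rotate(-2)): offset=1, physical=[A,C,B,n,i,F,G,H], logical=[C,B,n,i,F,G,H,A]
After op 12 (rotate(+3)): offset=4, physical=[A,C,B,n,i,F,G,H], logical=[i,F,G,H,A,C,B,n]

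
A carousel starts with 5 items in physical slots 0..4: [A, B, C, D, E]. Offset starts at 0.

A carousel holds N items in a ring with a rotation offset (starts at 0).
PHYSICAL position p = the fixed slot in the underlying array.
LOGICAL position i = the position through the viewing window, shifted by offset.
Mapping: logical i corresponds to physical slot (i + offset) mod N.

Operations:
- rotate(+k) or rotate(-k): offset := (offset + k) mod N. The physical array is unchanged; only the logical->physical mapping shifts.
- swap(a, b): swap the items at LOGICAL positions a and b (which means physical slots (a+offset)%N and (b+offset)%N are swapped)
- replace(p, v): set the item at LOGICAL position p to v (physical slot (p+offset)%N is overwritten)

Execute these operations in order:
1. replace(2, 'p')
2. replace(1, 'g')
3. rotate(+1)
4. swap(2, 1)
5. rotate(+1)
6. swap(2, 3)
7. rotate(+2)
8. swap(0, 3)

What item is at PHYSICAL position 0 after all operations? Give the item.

Answer: E

Derivation:
After op 1 (replace(2, 'p')): offset=0, physical=[A,B,p,D,E], logical=[A,B,p,D,E]
After op 2 (replace(1, 'g')): offset=0, physical=[A,g,p,D,E], logical=[A,g,p,D,E]
After op 3 (rotate(+1)): offset=1, physical=[A,g,p,D,E], logical=[g,p,D,E,A]
After op 4 (swap(2, 1)): offset=1, physical=[A,g,D,p,E], logical=[g,D,p,E,A]
After op 5 (rotate(+1)): offset=2, physical=[A,g,D,p,E], logical=[D,p,E,A,g]
After op 6 (swap(2, 3)): offset=2, physical=[E,g,D,p,A], logical=[D,p,A,E,g]
After op 7 (rotate(+2)): offset=4, physical=[E,g,D,p,A], logical=[A,E,g,D,p]
After op 8 (swap(0, 3)): offset=4, physical=[E,g,A,p,D], logical=[D,E,g,A,p]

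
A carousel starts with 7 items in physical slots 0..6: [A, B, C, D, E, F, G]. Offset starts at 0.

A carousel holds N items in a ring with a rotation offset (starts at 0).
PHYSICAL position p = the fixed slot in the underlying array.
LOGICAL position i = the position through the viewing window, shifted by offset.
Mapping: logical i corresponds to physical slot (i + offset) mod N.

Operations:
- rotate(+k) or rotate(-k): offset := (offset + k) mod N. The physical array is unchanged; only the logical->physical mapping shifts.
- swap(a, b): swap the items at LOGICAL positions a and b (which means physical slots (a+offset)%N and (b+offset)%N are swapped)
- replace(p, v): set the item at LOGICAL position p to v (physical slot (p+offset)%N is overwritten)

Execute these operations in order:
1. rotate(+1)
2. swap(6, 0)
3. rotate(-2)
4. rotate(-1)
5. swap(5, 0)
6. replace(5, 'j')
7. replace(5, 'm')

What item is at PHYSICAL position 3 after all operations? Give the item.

Answer: m

Derivation:
After op 1 (rotate(+1)): offset=1, physical=[A,B,C,D,E,F,G], logical=[B,C,D,E,F,G,A]
After op 2 (swap(6, 0)): offset=1, physical=[B,A,C,D,E,F,G], logical=[A,C,D,E,F,G,B]
After op 3 (rotate(-2)): offset=6, physical=[B,A,C,D,E,F,G], logical=[G,B,A,C,D,E,F]
After op 4 (rotate(-1)): offset=5, physical=[B,A,C,D,E,F,G], logical=[F,G,B,A,C,D,E]
After op 5 (swap(5, 0)): offset=5, physical=[B,A,C,F,E,D,G], logical=[D,G,B,A,C,F,E]
After op 6 (replace(5, 'j')): offset=5, physical=[B,A,C,j,E,D,G], logical=[D,G,B,A,C,j,E]
After op 7 (replace(5, 'm')): offset=5, physical=[B,A,C,m,E,D,G], logical=[D,G,B,A,C,m,E]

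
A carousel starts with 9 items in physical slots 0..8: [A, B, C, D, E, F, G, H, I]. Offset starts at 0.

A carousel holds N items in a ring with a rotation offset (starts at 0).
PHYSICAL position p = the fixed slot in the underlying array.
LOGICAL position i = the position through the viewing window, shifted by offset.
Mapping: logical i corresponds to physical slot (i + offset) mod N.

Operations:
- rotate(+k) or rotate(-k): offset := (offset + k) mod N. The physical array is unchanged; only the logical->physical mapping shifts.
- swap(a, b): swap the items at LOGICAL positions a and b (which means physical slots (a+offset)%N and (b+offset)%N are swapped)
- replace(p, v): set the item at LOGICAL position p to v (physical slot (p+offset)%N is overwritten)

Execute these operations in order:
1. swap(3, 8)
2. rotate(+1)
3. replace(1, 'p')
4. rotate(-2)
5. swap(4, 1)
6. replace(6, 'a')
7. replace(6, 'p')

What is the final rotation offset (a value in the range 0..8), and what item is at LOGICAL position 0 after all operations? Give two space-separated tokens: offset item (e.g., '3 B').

After op 1 (swap(3, 8)): offset=0, physical=[A,B,C,I,E,F,G,H,D], logical=[A,B,C,I,E,F,G,H,D]
After op 2 (rotate(+1)): offset=1, physical=[A,B,C,I,E,F,G,H,D], logical=[B,C,I,E,F,G,H,D,A]
After op 3 (replace(1, 'p')): offset=1, physical=[A,B,p,I,E,F,G,H,D], logical=[B,p,I,E,F,G,H,D,A]
After op 4 (rotate(-2)): offset=8, physical=[A,B,p,I,E,F,G,H,D], logical=[D,A,B,p,I,E,F,G,H]
After op 5 (swap(4, 1)): offset=8, physical=[I,B,p,A,E,F,G,H,D], logical=[D,I,B,p,A,E,F,G,H]
After op 6 (replace(6, 'a')): offset=8, physical=[I,B,p,A,E,a,G,H,D], logical=[D,I,B,p,A,E,a,G,H]
After op 7 (replace(6, 'p')): offset=8, physical=[I,B,p,A,E,p,G,H,D], logical=[D,I,B,p,A,E,p,G,H]

Answer: 8 D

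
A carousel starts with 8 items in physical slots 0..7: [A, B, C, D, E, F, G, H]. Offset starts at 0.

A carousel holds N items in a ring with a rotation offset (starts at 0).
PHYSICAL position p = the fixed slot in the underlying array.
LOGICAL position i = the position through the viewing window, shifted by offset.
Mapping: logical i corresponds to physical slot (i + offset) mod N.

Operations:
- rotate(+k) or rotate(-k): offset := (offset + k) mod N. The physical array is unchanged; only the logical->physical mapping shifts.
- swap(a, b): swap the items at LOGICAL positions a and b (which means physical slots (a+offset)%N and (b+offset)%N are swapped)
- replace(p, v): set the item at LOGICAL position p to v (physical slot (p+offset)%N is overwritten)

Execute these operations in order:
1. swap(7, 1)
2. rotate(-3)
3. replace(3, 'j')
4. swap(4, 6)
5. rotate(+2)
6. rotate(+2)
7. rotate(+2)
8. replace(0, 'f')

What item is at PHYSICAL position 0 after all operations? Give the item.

Answer: j

Derivation:
After op 1 (swap(7, 1)): offset=0, physical=[A,H,C,D,E,F,G,B], logical=[A,H,C,D,E,F,G,B]
After op 2 (rotate(-3)): offset=5, physical=[A,H,C,D,E,F,G,B], logical=[F,G,B,A,H,C,D,E]
After op 3 (replace(3, 'j')): offset=5, physical=[j,H,C,D,E,F,G,B], logical=[F,G,B,j,H,C,D,E]
After op 4 (swap(4, 6)): offset=5, physical=[j,D,C,H,E,F,G,B], logical=[F,G,B,j,D,C,H,E]
After op 5 (rotate(+2)): offset=7, physical=[j,D,C,H,E,F,G,B], logical=[B,j,D,C,H,E,F,G]
After op 6 (rotate(+2)): offset=1, physical=[j,D,C,H,E,F,G,B], logical=[D,C,H,E,F,G,B,j]
After op 7 (rotate(+2)): offset=3, physical=[j,D,C,H,E,F,G,B], logical=[H,E,F,G,B,j,D,C]
After op 8 (replace(0, 'f')): offset=3, physical=[j,D,C,f,E,F,G,B], logical=[f,E,F,G,B,j,D,C]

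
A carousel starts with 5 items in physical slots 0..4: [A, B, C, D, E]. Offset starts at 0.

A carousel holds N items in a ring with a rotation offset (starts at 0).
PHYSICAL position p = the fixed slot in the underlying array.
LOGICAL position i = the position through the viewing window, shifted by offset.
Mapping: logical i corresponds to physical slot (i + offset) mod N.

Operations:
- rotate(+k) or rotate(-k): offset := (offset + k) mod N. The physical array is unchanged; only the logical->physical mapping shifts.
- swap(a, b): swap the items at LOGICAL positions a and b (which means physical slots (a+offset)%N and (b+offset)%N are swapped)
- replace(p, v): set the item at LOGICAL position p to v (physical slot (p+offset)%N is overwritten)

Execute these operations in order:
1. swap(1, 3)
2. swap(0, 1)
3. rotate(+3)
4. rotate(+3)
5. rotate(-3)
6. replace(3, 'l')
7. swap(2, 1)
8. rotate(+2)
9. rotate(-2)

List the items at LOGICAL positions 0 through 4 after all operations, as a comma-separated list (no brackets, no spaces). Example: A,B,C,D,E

Answer: B,D,E,l,C

Derivation:
After op 1 (swap(1, 3)): offset=0, physical=[A,D,C,B,E], logical=[A,D,C,B,E]
After op 2 (swap(0, 1)): offset=0, physical=[D,A,C,B,E], logical=[D,A,C,B,E]
After op 3 (rotate(+3)): offset=3, physical=[D,A,C,B,E], logical=[B,E,D,A,C]
After op 4 (rotate(+3)): offset=1, physical=[D,A,C,B,E], logical=[A,C,B,E,D]
After op 5 (rotate(-3)): offset=3, physical=[D,A,C,B,E], logical=[B,E,D,A,C]
After op 6 (replace(3, 'l')): offset=3, physical=[D,l,C,B,E], logical=[B,E,D,l,C]
After op 7 (swap(2, 1)): offset=3, physical=[E,l,C,B,D], logical=[B,D,E,l,C]
After op 8 (rotate(+2)): offset=0, physical=[E,l,C,B,D], logical=[E,l,C,B,D]
After op 9 (rotate(-2)): offset=3, physical=[E,l,C,B,D], logical=[B,D,E,l,C]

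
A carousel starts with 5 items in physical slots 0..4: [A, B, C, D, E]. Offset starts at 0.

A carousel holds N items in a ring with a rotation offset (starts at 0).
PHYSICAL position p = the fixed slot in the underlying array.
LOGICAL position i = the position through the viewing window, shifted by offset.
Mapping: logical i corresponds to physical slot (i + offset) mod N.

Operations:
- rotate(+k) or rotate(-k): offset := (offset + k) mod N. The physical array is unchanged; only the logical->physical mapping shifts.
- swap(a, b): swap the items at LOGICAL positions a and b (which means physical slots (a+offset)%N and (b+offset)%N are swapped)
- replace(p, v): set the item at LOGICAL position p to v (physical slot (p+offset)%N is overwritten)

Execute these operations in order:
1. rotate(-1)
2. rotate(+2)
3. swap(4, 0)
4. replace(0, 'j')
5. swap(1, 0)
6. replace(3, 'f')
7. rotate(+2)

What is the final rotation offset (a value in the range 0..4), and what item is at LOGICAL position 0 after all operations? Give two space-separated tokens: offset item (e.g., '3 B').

Answer: 3 D

Derivation:
After op 1 (rotate(-1)): offset=4, physical=[A,B,C,D,E], logical=[E,A,B,C,D]
After op 2 (rotate(+2)): offset=1, physical=[A,B,C,D,E], logical=[B,C,D,E,A]
After op 3 (swap(4, 0)): offset=1, physical=[B,A,C,D,E], logical=[A,C,D,E,B]
After op 4 (replace(0, 'j')): offset=1, physical=[B,j,C,D,E], logical=[j,C,D,E,B]
After op 5 (swap(1, 0)): offset=1, physical=[B,C,j,D,E], logical=[C,j,D,E,B]
After op 6 (replace(3, 'f')): offset=1, physical=[B,C,j,D,f], logical=[C,j,D,f,B]
After op 7 (rotate(+2)): offset=3, physical=[B,C,j,D,f], logical=[D,f,B,C,j]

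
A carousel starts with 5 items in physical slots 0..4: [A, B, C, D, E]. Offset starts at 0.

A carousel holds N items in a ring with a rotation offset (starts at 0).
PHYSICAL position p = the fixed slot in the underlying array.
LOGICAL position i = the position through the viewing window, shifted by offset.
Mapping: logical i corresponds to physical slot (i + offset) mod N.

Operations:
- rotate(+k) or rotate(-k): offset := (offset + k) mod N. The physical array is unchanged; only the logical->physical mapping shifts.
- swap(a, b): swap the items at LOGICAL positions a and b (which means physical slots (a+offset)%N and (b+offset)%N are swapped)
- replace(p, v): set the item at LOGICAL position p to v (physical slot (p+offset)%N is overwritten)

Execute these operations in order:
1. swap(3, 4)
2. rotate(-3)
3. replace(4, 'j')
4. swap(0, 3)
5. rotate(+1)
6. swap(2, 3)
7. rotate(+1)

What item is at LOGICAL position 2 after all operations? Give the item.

Answer: C

Derivation:
After op 1 (swap(3, 4)): offset=0, physical=[A,B,C,E,D], logical=[A,B,C,E,D]
After op 2 (rotate(-3)): offset=2, physical=[A,B,C,E,D], logical=[C,E,D,A,B]
After op 3 (replace(4, 'j')): offset=2, physical=[A,j,C,E,D], logical=[C,E,D,A,j]
After op 4 (swap(0, 3)): offset=2, physical=[C,j,A,E,D], logical=[A,E,D,C,j]
After op 5 (rotate(+1)): offset=3, physical=[C,j,A,E,D], logical=[E,D,C,j,A]
After op 6 (swap(2, 3)): offset=3, physical=[j,C,A,E,D], logical=[E,D,j,C,A]
After op 7 (rotate(+1)): offset=4, physical=[j,C,A,E,D], logical=[D,j,C,A,E]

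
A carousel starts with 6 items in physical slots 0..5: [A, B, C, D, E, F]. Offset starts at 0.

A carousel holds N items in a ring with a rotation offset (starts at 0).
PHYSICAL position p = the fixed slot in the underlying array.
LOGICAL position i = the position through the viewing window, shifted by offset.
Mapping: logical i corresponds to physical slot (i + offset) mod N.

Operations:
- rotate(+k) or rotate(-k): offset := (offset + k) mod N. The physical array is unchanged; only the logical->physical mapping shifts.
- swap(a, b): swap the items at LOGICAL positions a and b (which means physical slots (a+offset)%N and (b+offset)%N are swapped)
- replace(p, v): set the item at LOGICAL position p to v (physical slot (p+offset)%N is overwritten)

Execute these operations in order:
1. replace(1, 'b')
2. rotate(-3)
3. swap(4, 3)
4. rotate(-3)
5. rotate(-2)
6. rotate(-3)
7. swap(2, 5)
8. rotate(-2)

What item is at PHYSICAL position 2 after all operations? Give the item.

After op 1 (replace(1, 'b')): offset=0, physical=[A,b,C,D,E,F], logical=[A,b,C,D,E,F]
After op 2 (rotate(-3)): offset=3, physical=[A,b,C,D,E,F], logical=[D,E,F,A,b,C]
After op 3 (swap(4, 3)): offset=3, physical=[b,A,C,D,E,F], logical=[D,E,F,b,A,C]
After op 4 (rotate(-3)): offset=0, physical=[b,A,C,D,E,F], logical=[b,A,C,D,E,F]
After op 5 (rotate(-2)): offset=4, physical=[b,A,C,D,E,F], logical=[E,F,b,A,C,D]
After op 6 (rotate(-3)): offset=1, physical=[b,A,C,D,E,F], logical=[A,C,D,E,F,b]
After op 7 (swap(2, 5)): offset=1, physical=[D,A,C,b,E,F], logical=[A,C,b,E,F,D]
After op 8 (rotate(-2)): offset=5, physical=[D,A,C,b,E,F], logical=[F,D,A,C,b,E]

Answer: C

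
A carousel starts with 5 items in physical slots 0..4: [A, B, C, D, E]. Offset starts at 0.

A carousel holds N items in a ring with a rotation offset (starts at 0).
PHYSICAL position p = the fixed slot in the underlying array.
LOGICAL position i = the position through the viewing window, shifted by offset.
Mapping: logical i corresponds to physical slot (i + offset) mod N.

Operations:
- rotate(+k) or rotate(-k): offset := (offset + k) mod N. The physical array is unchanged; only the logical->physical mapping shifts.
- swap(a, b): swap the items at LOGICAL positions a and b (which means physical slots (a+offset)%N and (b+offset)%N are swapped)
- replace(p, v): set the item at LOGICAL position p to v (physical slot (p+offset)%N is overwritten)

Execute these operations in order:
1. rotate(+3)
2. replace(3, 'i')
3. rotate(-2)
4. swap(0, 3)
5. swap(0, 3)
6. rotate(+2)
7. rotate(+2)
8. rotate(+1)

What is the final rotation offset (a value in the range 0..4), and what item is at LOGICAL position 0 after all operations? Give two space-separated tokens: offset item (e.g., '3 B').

Answer: 1 i

Derivation:
After op 1 (rotate(+3)): offset=3, physical=[A,B,C,D,E], logical=[D,E,A,B,C]
After op 2 (replace(3, 'i')): offset=3, physical=[A,i,C,D,E], logical=[D,E,A,i,C]
After op 3 (rotate(-2)): offset=1, physical=[A,i,C,D,E], logical=[i,C,D,E,A]
After op 4 (swap(0, 3)): offset=1, physical=[A,E,C,D,i], logical=[E,C,D,i,A]
After op 5 (swap(0, 3)): offset=1, physical=[A,i,C,D,E], logical=[i,C,D,E,A]
After op 6 (rotate(+2)): offset=3, physical=[A,i,C,D,E], logical=[D,E,A,i,C]
After op 7 (rotate(+2)): offset=0, physical=[A,i,C,D,E], logical=[A,i,C,D,E]
After op 8 (rotate(+1)): offset=1, physical=[A,i,C,D,E], logical=[i,C,D,E,A]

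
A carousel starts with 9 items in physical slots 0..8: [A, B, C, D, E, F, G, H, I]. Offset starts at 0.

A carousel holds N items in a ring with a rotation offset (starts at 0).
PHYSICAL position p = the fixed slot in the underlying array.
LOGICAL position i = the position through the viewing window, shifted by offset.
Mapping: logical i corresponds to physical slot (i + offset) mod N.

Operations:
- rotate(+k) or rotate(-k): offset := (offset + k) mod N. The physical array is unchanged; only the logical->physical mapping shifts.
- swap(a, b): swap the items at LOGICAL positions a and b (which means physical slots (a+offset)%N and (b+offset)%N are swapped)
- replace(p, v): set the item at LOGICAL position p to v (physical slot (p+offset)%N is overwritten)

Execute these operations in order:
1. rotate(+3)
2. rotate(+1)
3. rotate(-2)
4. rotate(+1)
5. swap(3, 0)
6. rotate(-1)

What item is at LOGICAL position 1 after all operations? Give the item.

Answer: G

Derivation:
After op 1 (rotate(+3)): offset=3, physical=[A,B,C,D,E,F,G,H,I], logical=[D,E,F,G,H,I,A,B,C]
After op 2 (rotate(+1)): offset=4, physical=[A,B,C,D,E,F,G,H,I], logical=[E,F,G,H,I,A,B,C,D]
After op 3 (rotate(-2)): offset=2, physical=[A,B,C,D,E,F,G,H,I], logical=[C,D,E,F,G,H,I,A,B]
After op 4 (rotate(+1)): offset=3, physical=[A,B,C,D,E,F,G,H,I], logical=[D,E,F,G,H,I,A,B,C]
After op 5 (swap(3, 0)): offset=3, physical=[A,B,C,G,E,F,D,H,I], logical=[G,E,F,D,H,I,A,B,C]
After op 6 (rotate(-1)): offset=2, physical=[A,B,C,G,E,F,D,H,I], logical=[C,G,E,F,D,H,I,A,B]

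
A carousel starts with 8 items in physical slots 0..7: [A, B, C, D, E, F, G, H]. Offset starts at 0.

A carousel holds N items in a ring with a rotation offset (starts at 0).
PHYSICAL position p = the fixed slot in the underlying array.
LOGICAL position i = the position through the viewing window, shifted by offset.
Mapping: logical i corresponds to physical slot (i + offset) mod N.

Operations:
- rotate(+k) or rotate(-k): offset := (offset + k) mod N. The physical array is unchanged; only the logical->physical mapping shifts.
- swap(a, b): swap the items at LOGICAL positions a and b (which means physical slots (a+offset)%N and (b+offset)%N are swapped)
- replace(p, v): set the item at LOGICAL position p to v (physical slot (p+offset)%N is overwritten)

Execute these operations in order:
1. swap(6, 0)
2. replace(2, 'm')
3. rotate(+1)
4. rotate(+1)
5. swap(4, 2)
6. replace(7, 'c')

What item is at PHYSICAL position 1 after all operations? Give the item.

After op 1 (swap(6, 0)): offset=0, physical=[G,B,C,D,E,F,A,H], logical=[G,B,C,D,E,F,A,H]
After op 2 (replace(2, 'm')): offset=0, physical=[G,B,m,D,E,F,A,H], logical=[G,B,m,D,E,F,A,H]
After op 3 (rotate(+1)): offset=1, physical=[G,B,m,D,E,F,A,H], logical=[B,m,D,E,F,A,H,G]
After op 4 (rotate(+1)): offset=2, physical=[G,B,m,D,E,F,A,H], logical=[m,D,E,F,A,H,G,B]
After op 5 (swap(4, 2)): offset=2, physical=[G,B,m,D,A,F,E,H], logical=[m,D,A,F,E,H,G,B]
After op 6 (replace(7, 'c')): offset=2, physical=[G,c,m,D,A,F,E,H], logical=[m,D,A,F,E,H,G,c]

Answer: c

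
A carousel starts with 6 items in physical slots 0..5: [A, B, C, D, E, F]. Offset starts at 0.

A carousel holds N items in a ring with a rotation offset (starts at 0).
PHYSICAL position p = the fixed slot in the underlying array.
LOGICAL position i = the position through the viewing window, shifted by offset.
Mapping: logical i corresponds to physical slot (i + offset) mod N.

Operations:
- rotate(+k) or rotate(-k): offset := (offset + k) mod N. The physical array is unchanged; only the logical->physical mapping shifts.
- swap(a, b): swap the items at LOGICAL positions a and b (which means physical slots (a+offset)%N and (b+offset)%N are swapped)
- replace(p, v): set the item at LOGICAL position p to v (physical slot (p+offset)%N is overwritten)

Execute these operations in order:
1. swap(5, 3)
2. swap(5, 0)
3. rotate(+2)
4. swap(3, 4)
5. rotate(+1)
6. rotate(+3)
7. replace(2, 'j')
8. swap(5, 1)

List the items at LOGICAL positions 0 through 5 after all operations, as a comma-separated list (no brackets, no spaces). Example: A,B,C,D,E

After op 1 (swap(5, 3)): offset=0, physical=[A,B,C,F,E,D], logical=[A,B,C,F,E,D]
After op 2 (swap(5, 0)): offset=0, physical=[D,B,C,F,E,A], logical=[D,B,C,F,E,A]
After op 3 (rotate(+2)): offset=2, physical=[D,B,C,F,E,A], logical=[C,F,E,A,D,B]
After op 4 (swap(3, 4)): offset=2, physical=[A,B,C,F,E,D], logical=[C,F,E,D,A,B]
After op 5 (rotate(+1)): offset=3, physical=[A,B,C,F,E,D], logical=[F,E,D,A,B,C]
After op 6 (rotate(+3)): offset=0, physical=[A,B,C,F,E,D], logical=[A,B,C,F,E,D]
After op 7 (replace(2, 'j')): offset=0, physical=[A,B,j,F,E,D], logical=[A,B,j,F,E,D]
After op 8 (swap(5, 1)): offset=0, physical=[A,D,j,F,E,B], logical=[A,D,j,F,E,B]

Answer: A,D,j,F,E,B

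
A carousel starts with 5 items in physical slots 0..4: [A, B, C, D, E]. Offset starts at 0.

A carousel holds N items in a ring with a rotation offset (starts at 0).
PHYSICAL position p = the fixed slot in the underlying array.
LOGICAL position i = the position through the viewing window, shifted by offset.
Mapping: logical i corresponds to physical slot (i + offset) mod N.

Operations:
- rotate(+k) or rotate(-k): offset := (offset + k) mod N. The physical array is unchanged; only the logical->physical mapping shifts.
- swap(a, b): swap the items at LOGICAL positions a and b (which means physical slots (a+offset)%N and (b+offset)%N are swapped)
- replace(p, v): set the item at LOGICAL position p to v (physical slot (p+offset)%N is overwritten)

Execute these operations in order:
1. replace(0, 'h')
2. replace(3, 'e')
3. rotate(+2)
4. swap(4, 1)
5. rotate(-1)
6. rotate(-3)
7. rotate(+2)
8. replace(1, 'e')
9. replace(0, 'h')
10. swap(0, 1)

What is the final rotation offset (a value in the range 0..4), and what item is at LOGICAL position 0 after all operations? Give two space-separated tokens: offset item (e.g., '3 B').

Answer: 0 e

Derivation:
After op 1 (replace(0, 'h')): offset=0, physical=[h,B,C,D,E], logical=[h,B,C,D,E]
After op 2 (replace(3, 'e')): offset=0, physical=[h,B,C,e,E], logical=[h,B,C,e,E]
After op 3 (rotate(+2)): offset=2, physical=[h,B,C,e,E], logical=[C,e,E,h,B]
After op 4 (swap(4, 1)): offset=2, physical=[h,e,C,B,E], logical=[C,B,E,h,e]
After op 5 (rotate(-1)): offset=1, physical=[h,e,C,B,E], logical=[e,C,B,E,h]
After op 6 (rotate(-3)): offset=3, physical=[h,e,C,B,E], logical=[B,E,h,e,C]
After op 7 (rotate(+2)): offset=0, physical=[h,e,C,B,E], logical=[h,e,C,B,E]
After op 8 (replace(1, 'e')): offset=0, physical=[h,e,C,B,E], logical=[h,e,C,B,E]
After op 9 (replace(0, 'h')): offset=0, physical=[h,e,C,B,E], logical=[h,e,C,B,E]
After op 10 (swap(0, 1)): offset=0, physical=[e,h,C,B,E], logical=[e,h,C,B,E]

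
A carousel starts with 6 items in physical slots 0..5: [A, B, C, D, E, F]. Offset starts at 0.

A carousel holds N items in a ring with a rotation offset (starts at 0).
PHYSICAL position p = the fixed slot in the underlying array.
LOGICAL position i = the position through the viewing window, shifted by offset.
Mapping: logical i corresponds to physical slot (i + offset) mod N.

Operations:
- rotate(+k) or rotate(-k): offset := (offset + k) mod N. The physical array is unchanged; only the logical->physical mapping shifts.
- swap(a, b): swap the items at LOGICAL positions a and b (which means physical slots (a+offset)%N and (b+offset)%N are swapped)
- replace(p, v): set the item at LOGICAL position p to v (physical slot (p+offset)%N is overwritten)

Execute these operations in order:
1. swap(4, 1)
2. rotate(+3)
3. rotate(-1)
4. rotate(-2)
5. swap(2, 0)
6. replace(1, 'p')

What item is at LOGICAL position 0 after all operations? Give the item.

Answer: C

Derivation:
After op 1 (swap(4, 1)): offset=0, physical=[A,E,C,D,B,F], logical=[A,E,C,D,B,F]
After op 2 (rotate(+3)): offset=3, physical=[A,E,C,D,B,F], logical=[D,B,F,A,E,C]
After op 3 (rotate(-1)): offset=2, physical=[A,E,C,D,B,F], logical=[C,D,B,F,A,E]
After op 4 (rotate(-2)): offset=0, physical=[A,E,C,D,B,F], logical=[A,E,C,D,B,F]
After op 5 (swap(2, 0)): offset=0, physical=[C,E,A,D,B,F], logical=[C,E,A,D,B,F]
After op 6 (replace(1, 'p')): offset=0, physical=[C,p,A,D,B,F], logical=[C,p,A,D,B,F]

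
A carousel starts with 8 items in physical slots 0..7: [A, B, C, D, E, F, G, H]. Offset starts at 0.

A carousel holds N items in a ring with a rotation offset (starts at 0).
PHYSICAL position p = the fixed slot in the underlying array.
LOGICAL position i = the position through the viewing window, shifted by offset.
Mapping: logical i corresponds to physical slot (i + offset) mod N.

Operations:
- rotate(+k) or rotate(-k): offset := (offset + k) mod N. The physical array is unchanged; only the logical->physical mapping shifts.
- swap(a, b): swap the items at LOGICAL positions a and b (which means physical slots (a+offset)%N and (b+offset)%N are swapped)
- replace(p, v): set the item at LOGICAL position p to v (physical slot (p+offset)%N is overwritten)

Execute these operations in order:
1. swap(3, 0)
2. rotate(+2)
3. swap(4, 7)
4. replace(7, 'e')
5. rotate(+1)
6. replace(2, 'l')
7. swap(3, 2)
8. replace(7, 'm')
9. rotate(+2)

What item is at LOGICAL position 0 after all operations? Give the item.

Answer: B

Derivation:
After op 1 (swap(3, 0)): offset=0, physical=[D,B,C,A,E,F,G,H], logical=[D,B,C,A,E,F,G,H]
After op 2 (rotate(+2)): offset=2, physical=[D,B,C,A,E,F,G,H], logical=[C,A,E,F,G,H,D,B]
After op 3 (swap(4, 7)): offset=2, physical=[D,G,C,A,E,F,B,H], logical=[C,A,E,F,B,H,D,G]
After op 4 (replace(7, 'e')): offset=2, physical=[D,e,C,A,E,F,B,H], logical=[C,A,E,F,B,H,D,e]
After op 5 (rotate(+1)): offset=3, physical=[D,e,C,A,E,F,B,H], logical=[A,E,F,B,H,D,e,C]
After op 6 (replace(2, 'l')): offset=3, physical=[D,e,C,A,E,l,B,H], logical=[A,E,l,B,H,D,e,C]
After op 7 (swap(3, 2)): offset=3, physical=[D,e,C,A,E,B,l,H], logical=[A,E,B,l,H,D,e,C]
After op 8 (replace(7, 'm')): offset=3, physical=[D,e,m,A,E,B,l,H], logical=[A,E,B,l,H,D,e,m]
After op 9 (rotate(+2)): offset=5, physical=[D,e,m,A,E,B,l,H], logical=[B,l,H,D,e,m,A,E]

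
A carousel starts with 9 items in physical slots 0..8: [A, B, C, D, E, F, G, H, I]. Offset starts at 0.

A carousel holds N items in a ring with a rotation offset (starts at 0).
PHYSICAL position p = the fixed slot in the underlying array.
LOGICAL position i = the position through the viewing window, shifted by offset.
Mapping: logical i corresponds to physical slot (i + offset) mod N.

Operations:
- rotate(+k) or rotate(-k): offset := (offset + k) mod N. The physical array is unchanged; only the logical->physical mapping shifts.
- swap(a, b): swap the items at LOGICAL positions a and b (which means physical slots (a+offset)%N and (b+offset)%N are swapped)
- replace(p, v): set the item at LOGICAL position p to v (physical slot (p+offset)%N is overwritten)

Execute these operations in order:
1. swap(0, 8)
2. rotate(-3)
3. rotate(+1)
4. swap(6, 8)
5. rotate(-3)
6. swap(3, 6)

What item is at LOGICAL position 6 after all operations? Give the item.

After op 1 (swap(0, 8)): offset=0, physical=[I,B,C,D,E,F,G,H,A], logical=[I,B,C,D,E,F,G,H,A]
After op 2 (rotate(-3)): offset=6, physical=[I,B,C,D,E,F,G,H,A], logical=[G,H,A,I,B,C,D,E,F]
After op 3 (rotate(+1)): offset=7, physical=[I,B,C,D,E,F,G,H,A], logical=[H,A,I,B,C,D,E,F,G]
After op 4 (swap(6, 8)): offset=7, physical=[I,B,C,D,G,F,E,H,A], logical=[H,A,I,B,C,D,G,F,E]
After op 5 (rotate(-3)): offset=4, physical=[I,B,C,D,G,F,E,H,A], logical=[G,F,E,H,A,I,B,C,D]
After op 6 (swap(3, 6)): offset=4, physical=[I,H,C,D,G,F,E,B,A], logical=[G,F,E,B,A,I,H,C,D]

Answer: H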